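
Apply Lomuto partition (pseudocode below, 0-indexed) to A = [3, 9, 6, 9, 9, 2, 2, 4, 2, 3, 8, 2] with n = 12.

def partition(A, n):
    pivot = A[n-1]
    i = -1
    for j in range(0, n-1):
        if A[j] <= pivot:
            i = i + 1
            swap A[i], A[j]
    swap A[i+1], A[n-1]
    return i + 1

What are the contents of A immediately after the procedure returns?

pivot = A[11] = 2; i = -1
j=0: A[0]=3 > 2 → no swap
j=1: A[1]=9 > 2 → no swap
j=2: A[2]=6 > 2 → no swap
j=3: A[3]=9 > 2 → no swap
j=4: A[4]=9 > 2 → no swap
j=5: A[5]=2 ≤ 2 → i=0, swap A[0],A[5] → [2, 9, 6, 9, 9, 3, 2, 4, 2, 3, 8, 2]
j=6: A[6]=2 ≤ 2 → i=1, swap A[1],A[6] → [2, 2, 6, 9, 9, 3, 9, 4, 2, 3, 8, 2]
j=7: A[7]=4 > 2 → no swap
j=8: A[8]=2 ≤ 2 → i=2, swap A[2],A[8] → [2, 2, 2, 9, 9, 3, 9, 4, 6, 3, 8, 2]
j=9: A[9]=3 > 2 → no swap
j=10: A[10]=8 > 2 → no swap
final swap A[3],A[11] → [2, 2, 2, 2, 9, 3, 9, 4, 6, 3, 8, 9]; return 3

[2, 2, 2, 2, 9, 3, 9, 4, 6, 3, 8, 9]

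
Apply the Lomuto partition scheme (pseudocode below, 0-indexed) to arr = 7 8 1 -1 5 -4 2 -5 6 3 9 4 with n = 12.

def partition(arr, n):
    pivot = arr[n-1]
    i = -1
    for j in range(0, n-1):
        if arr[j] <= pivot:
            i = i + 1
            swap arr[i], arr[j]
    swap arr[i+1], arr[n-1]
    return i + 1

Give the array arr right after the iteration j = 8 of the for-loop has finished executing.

pivot=4, i=-1
j=0: 7>4, skip
j=1: 8>4, skip
j=2: 1≤4, i=0, swap(0,2) ⇒ 1 8 7 -1 5 -4 2 -5 6 3 9 4
j=3: -1≤4, i=1, swap(1,3) ⇒ 1 -1 7 8 5 -4 2 -5 6 3 9 4
j=4: 5>4, skip
j=5: -4≤4, i=2, swap(2,5) ⇒ 1 -1 -4 8 5 7 2 -5 6 3 9 4
j=6: 2≤4, i=3, swap(3,6) ⇒ 1 -1 -4 2 5 7 8 -5 6 3 9 4
j=7: -5≤4, i=4, swap(4,7) ⇒ 1 -1 -4 2 -5 7 8 5 6 3 9 4
j=8: 6>4, skip
(after j=8) arr = 1 -1 -4 2 -5 7 8 5 6 3 9 4

1 -1 -4 2 -5 7 8 5 6 3 9 4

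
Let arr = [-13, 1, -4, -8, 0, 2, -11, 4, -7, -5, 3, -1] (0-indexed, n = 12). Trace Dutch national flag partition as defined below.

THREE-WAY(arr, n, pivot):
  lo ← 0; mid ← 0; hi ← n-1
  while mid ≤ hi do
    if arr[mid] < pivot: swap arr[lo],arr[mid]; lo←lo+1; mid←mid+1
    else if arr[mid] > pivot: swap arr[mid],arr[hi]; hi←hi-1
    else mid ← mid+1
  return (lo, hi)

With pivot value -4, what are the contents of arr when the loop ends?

[-13, -5, -8, -7, -11, -4, 4, 2, 0, 3, -1, 1]

lo=0 mid=0 hi=11
-13<-4: swap(0,0), lo=1 mid=1 ⇒ [-13, 1, -4, -8, 0, 2, -11, 4, -7, -5, 3, -1]
1>-4: swap(1,11), hi=10 ⇒ [-13, -1, -4, -8, 0, 2, -11, 4, -7, -5, 3, 1]
-1>-4: swap(1,10), hi=9 ⇒ [-13, 3, -4, -8, 0, 2, -11, 4, -7, -5, -1, 1]
3>-4: swap(1,9), hi=8 ⇒ [-13, -5, -4, -8, 0, 2, -11, 4, -7, 3, -1, 1]
-5<-4: swap(1,1), lo=2 mid=2 ⇒ [-13, -5, -4, -8, 0, 2, -11, 4, -7, 3, -1, 1]
-4=-4: mid=3
-8<-4: swap(2,3), lo=3 mid=4 ⇒ [-13, -5, -8, -4, 0, 2, -11, 4, -7, 3, -1, 1]
0>-4: swap(4,8), hi=7 ⇒ [-13, -5, -8, -4, -7, 2, -11, 4, 0, 3, -1, 1]
-7<-4: swap(3,4), lo=4 mid=5 ⇒ [-13, -5, -8, -7, -4, 2, -11, 4, 0, 3, -1, 1]
2>-4: swap(5,7), hi=6 ⇒ [-13, -5, -8, -7, -4, 4, -11, 2, 0, 3, -1, 1]
4>-4: swap(5,6), hi=5 ⇒ [-13, -5, -8, -7, -4, -11, 4, 2, 0, 3, -1, 1]
-11<-4: swap(4,5), lo=5 mid=6 ⇒ [-13, -5, -8, -7, -11, -4, 4, 2, 0, 3, -1, 1]
done. lo=5 hi=5; arr=[-13, -5, -8, -7, -11, -4, 4, 2, 0, 3, -1, 1]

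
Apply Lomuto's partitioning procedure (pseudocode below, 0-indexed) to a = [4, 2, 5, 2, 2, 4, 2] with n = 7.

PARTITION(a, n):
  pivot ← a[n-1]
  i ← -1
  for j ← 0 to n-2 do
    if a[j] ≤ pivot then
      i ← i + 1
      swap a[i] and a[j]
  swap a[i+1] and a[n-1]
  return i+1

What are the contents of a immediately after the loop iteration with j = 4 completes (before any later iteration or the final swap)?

pivot = a[6] = 2; i = -1
j=0: a[0]=4 > 2 → no swap
j=1: a[1]=2 ≤ 2 → i=0, swap a[0],a[1] → [2, 4, 5, 2, 2, 4, 2]
j=2: a[2]=5 > 2 → no swap
j=3: a[3]=2 ≤ 2 → i=1, swap a[1],a[3] → [2, 2, 5, 4, 2, 4, 2]
j=4: a[4]=2 ≤ 2 → i=2, swap a[2],a[4] → [2, 2, 2, 4, 5, 4, 2]
(after j=4) a = [2, 2, 2, 4, 5, 4, 2]

[2, 2, 2, 4, 5, 4, 2]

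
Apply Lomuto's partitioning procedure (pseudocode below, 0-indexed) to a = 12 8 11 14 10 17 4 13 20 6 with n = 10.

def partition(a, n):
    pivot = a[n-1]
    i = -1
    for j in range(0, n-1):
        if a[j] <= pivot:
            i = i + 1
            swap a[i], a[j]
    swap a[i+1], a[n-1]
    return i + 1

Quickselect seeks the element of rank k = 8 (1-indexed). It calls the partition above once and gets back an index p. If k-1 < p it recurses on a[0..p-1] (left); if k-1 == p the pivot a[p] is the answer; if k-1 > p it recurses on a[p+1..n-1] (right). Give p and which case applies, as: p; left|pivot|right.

pivot=6, i=-1
j=0: 12>6, skip
j=1: 8>6, skip
j=2: 11>6, skip
j=3: 14>6, skip
j=4: 10>6, skip
j=5: 17>6, skip
j=6: 4≤6, i=0, swap(0,6) ⇒ 4 8 11 14 10 17 12 13 20 6
j=7: 13>6, skip
j=8: 20>6, skip
swap(1,9) ⇒ 4 6 11 14 10 17 12 13 20 8; return 1
p = 1; k-1 = 7 > 1 ⇒ right

1; right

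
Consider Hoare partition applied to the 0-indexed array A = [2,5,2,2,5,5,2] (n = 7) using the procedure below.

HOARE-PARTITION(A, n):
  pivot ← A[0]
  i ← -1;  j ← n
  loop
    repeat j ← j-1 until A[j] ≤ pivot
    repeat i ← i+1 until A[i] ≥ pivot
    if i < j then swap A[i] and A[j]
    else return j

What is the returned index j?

pivot = A[0] = 2; i = -1, j = 7
j→6 (A[6]=2≤2), i→0 (A[0]=2≥2); i<j, swap → [2,5,2,2,5,5,2]
j→3 (A[3]=2≤2), i→1 (A[1]=5≥2); i<j, swap → [2,2,2,5,5,5,2]
j→2, i→2; i≥j, return j=2. A = [2,2,2,5,5,5,2]

2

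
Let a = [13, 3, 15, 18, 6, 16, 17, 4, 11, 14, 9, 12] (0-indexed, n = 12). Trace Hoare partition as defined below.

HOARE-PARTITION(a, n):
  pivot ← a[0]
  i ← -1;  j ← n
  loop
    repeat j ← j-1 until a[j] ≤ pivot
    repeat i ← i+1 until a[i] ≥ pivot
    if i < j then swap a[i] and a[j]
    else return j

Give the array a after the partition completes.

pivot = a[0] = 13; i = -1, j = 12
j→11 (a[11]=12≤13), i→0 (a[0]=13≥13); i<j, swap → [12, 3, 15, 18, 6, 16, 17, 4, 11, 14, 9, 13]
j→10 (a[10]=9≤13), i→2 (a[2]=15≥13); i<j, swap → [12, 3, 9, 18, 6, 16, 17, 4, 11, 14, 15, 13]
j→8 (a[8]=11≤13), i→3 (a[3]=18≥13); i<j, swap → [12, 3, 9, 11, 6, 16, 17, 4, 18, 14, 15, 13]
j→7 (a[7]=4≤13), i→5 (a[5]=16≥13); i<j, swap → [12, 3, 9, 11, 6, 4, 17, 16, 18, 14, 15, 13]
j→5, i→6; i≥j, return j=5. a = [12, 3, 9, 11, 6, 4, 17, 16, 18, 14, 15, 13]

[12, 3, 9, 11, 6, 4, 17, 16, 18, 14, 15, 13]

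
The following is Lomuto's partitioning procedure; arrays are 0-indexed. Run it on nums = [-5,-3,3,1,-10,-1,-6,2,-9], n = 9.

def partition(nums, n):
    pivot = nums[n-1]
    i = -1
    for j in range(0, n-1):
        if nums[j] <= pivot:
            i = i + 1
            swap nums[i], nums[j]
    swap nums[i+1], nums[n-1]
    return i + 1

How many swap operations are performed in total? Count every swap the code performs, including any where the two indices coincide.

pivot=-9, i=-1
j=0: -5>-9, skip
j=1: -3>-9, skip
j=2: 3>-9, skip
j=3: 1>-9, skip
j=4: -10≤-9, i=0, swap(0,4) ⇒ [-10,-3,3,1,-5,-1,-6,2,-9]
j=5: -1>-9, skip
j=6: -6>-9, skip
j=7: 2>-9, skip
swap(1,8) ⇒ [-10,-9,3,1,-5,-1,-6,2,-3]; return 1

2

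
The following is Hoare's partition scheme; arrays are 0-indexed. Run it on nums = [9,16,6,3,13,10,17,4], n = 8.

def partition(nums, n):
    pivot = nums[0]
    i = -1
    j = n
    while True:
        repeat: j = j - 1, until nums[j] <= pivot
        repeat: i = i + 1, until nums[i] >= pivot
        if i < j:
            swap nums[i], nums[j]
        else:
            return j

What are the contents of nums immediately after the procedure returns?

[4,3,6,16,13,10,17,9]

pivot = nums[0] = 9; i = -1, j = 8
j→7 (nums[7]=4≤9), i→0 (nums[0]=9≥9); i<j, swap → [4,16,6,3,13,10,17,9]
j→3 (nums[3]=3≤9), i→1 (nums[1]=16≥9); i<j, swap → [4,3,6,16,13,10,17,9]
j→2, i→3; i≥j, return j=2. nums = [4,3,6,16,13,10,17,9]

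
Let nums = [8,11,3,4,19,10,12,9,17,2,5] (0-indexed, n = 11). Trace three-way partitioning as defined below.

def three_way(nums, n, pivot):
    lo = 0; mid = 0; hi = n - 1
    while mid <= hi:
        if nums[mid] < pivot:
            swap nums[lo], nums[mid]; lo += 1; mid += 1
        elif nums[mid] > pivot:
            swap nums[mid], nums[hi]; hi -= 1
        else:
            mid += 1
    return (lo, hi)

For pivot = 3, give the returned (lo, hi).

pivot = 3; lo=0, mid=0, hi=10
nums[mid]=8>3: swap nums[0],nums[10]; hi=9 → [5,11,3,4,19,10,12,9,17,2,8]
nums[mid]=5>3: swap nums[0],nums[9]; hi=8 → [2,11,3,4,19,10,12,9,17,5,8]
nums[mid]=2<3: swap nums[0],nums[0]; lo=1,mid=1 → [2,11,3,4,19,10,12,9,17,5,8]
nums[mid]=11>3: swap nums[1],nums[8]; hi=7 → [2,17,3,4,19,10,12,9,11,5,8]
nums[mid]=17>3: swap nums[1],nums[7]; hi=6 → [2,9,3,4,19,10,12,17,11,5,8]
nums[mid]=9>3: swap nums[1],nums[6]; hi=5 → [2,12,3,4,19,10,9,17,11,5,8]
nums[mid]=12>3: swap nums[1],nums[5]; hi=4 → [2,10,3,4,19,12,9,17,11,5,8]
nums[mid]=10>3: swap nums[1],nums[4]; hi=3 → [2,19,3,4,10,12,9,17,11,5,8]
nums[mid]=19>3: swap nums[1],nums[3]; hi=2 → [2,4,3,19,10,12,9,17,11,5,8]
nums[mid]=4>3: swap nums[1],nums[2]; hi=1 → [2,3,4,19,10,12,9,17,11,5,8]
nums[mid]=3=3: mid=2
end: lo=1, hi=1; nums = [2,3,4,19,10,12,9,17,11,5,8]

(1, 1)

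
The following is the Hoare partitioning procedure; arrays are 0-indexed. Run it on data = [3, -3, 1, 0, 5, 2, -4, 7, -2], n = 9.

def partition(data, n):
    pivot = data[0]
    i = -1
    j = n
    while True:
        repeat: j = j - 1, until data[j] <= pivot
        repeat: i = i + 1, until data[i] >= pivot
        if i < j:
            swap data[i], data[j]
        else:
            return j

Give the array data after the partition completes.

pivot=3
j stops at 8 (-2), i stops at 0 (3); swap ⇒ [-2, -3, 1, 0, 5, 2, -4, 7, 3]
j stops at 6 (-4), i stops at 4 (5); swap ⇒ [-2, -3, 1, 0, -4, 2, 5, 7, 3]
j stops at 5, i stops at 6; i≥j ⇒ return 5. data=[-2, -3, 1, 0, -4, 2, 5, 7, 3]

[-2, -3, 1, 0, -4, 2, 5, 7, 3]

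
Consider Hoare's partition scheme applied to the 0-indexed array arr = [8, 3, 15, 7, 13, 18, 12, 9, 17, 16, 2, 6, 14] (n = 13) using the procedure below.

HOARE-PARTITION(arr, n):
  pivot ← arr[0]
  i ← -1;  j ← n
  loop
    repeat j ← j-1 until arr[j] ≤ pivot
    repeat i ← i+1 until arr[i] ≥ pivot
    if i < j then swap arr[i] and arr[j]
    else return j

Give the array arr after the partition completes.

pivot = arr[0] = 8; i = -1, j = 13
j→11 (arr[11]=6≤8), i→0 (arr[0]=8≥8); i<j, swap → [6, 3, 15, 7, 13, 18, 12, 9, 17, 16, 2, 8, 14]
j→10 (arr[10]=2≤8), i→2 (arr[2]=15≥8); i<j, swap → [6, 3, 2, 7, 13, 18, 12, 9, 17, 16, 15, 8, 14]
j→3, i→4; i≥j, return j=3. arr = [6, 3, 2, 7, 13, 18, 12, 9, 17, 16, 15, 8, 14]

[6, 3, 2, 7, 13, 18, 12, 9, 17, 16, 15, 8, 14]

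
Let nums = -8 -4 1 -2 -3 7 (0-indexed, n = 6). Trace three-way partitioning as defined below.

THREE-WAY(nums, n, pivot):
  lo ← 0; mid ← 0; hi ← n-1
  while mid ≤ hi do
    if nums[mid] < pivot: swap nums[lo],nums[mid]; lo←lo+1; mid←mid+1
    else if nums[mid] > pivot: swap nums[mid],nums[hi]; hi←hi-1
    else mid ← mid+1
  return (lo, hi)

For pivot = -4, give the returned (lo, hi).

lo=0 mid=0 hi=5
-8<-4: swap(0,0), lo=1 mid=1 ⇒ -8 -4 1 -2 -3 7
-4=-4: mid=2
1>-4: swap(2,5), hi=4 ⇒ -8 -4 7 -2 -3 1
7>-4: swap(2,4), hi=3 ⇒ -8 -4 -3 -2 7 1
-3>-4: swap(2,3), hi=2 ⇒ -8 -4 -2 -3 7 1
-2>-4: swap(2,2), hi=1 ⇒ -8 -4 -2 -3 7 1
done. lo=1 hi=1; nums=-8 -4 -2 -3 7 1

(1, 1)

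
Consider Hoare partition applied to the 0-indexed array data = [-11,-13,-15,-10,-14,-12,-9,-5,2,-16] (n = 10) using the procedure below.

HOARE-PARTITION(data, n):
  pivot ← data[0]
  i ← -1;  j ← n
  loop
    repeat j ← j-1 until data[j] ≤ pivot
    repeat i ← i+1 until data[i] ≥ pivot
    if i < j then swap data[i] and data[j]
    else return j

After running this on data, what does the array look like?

pivot = data[0] = -11; i = -1, j = 10
j→9 (data[9]=-16≤-11), i→0 (data[0]=-11≥-11); i<j, swap → [-16,-13,-15,-10,-14,-12,-9,-5,2,-11]
j→5 (data[5]=-12≤-11), i→3 (data[3]=-10≥-11); i<j, swap → [-16,-13,-15,-12,-14,-10,-9,-5,2,-11]
j→4, i→5; i≥j, return j=4. data = [-16,-13,-15,-12,-14,-10,-9,-5,2,-11]

[-16,-13,-15,-12,-14,-10,-9,-5,2,-11]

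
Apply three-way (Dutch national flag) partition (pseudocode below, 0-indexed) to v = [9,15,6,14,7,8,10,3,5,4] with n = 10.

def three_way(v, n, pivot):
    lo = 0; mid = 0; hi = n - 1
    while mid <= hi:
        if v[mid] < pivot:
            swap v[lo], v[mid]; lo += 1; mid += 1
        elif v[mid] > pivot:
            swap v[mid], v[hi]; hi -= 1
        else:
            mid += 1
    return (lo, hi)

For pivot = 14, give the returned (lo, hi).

lo=0 mid=0 hi=9
9<14: swap(0,0), lo=1 mid=1 ⇒ [9,15,6,14,7,8,10,3,5,4]
15>14: swap(1,9), hi=8 ⇒ [9,4,6,14,7,8,10,3,5,15]
4<14: swap(1,1), lo=2 mid=2 ⇒ [9,4,6,14,7,8,10,3,5,15]
6<14: swap(2,2), lo=3 mid=3 ⇒ [9,4,6,14,7,8,10,3,5,15]
14=14: mid=4
7<14: swap(3,4), lo=4 mid=5 ⇒ [9,4,6,7,14,8,10,3,5,15]
8<14: swap(4,5), lo=5 mid=6 ⇒ [9,4,6,7,8,14,10,3,5,15]
10<14: swap(5,6), lo=6 mid=7 ⇒ [9,4,6,7,8,10,14,3,5,15]
3<14: swap(6,7), lo=7 mid=8 ⇒ [9,4,6,7,8,10,3,14,5,15]
5<14: swap(7,8), lo=8 mid=9 ⇒ [9,4,6,7,8,10,3,5,14,15]
done. lo=8 hi=8; v=[9,4,6,7,8,10,3,5,14,15]

(8, 8)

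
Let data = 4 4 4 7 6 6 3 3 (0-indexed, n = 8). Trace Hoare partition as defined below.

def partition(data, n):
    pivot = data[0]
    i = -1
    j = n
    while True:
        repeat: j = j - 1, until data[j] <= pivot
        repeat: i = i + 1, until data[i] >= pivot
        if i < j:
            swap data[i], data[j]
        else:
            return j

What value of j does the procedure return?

pivot=4
j stops at 7 (3), i stops at 0 (4); swap ⇒ 3 4 4 7 6 6 3 4
j stops at 6 (3), i stops at 1 (4); swap ⇒ 3 3 4 7 6 6 4 4
j stops at 2, i stops at 2; i≥j ⇒ return 2. data=3 3 4 7 6 6 4 4

2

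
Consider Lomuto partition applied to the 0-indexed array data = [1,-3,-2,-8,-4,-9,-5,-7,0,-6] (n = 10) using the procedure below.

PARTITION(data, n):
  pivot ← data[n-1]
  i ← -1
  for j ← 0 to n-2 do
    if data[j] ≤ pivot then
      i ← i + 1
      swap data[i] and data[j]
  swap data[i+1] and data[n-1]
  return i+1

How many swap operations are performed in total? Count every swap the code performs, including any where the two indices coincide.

pivot = data[9] = -6; i = -1
j=0: data[0]=1 > -6 → no swap
j=1: data[1]=-3 > -6 → no swap
j=2: data[2]=-2 > -6 → no swap
j=3: data[3]=-8 ≤ -6 → i=0, swap data[0],data[3] → [-8,-3,-2,1,-4,-9,-5,-7,0,-6]
j=4: data[4]=-4 > -6 → no swap
j=5: data[5]=-9 ≤ -6 → i=1, swap data[1],data[5] → [-8,-9,-2,1,-4,-3,-5,-7,0,-6]
j=6: data[6]=-5 > -6 → no swap
j=7: data[7]=-7 ≤ -6 → i=2, swap data[2],data[7] → [-8,-9,-7,1,-4,-3,-5,-2,0,-6]
j=8: data[8]=0 > -6 → no swap
final swap data[3],data[9] → [-8,-9,-7,-6,-4,-3,-5,-2,0,1]; return 3

4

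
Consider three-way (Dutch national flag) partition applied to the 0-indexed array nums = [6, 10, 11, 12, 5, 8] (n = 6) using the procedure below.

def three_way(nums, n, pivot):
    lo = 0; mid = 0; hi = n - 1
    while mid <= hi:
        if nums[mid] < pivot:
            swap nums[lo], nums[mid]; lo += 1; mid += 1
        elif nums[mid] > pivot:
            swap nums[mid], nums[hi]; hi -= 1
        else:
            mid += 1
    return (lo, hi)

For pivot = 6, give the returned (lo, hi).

pivot = 6; lo=0, mid=0, hi=5
nums[mid]=6=6: mid=1
nums[mid]=10>6: swap nums[1],nums[5]; hi=4 → [6, 8, 11, 12, 5, 10]
nums[mid]=8>6: swap nums[1],nums[4]; hi=3 → [6, 5, 11, 12, 8, 10]
nums[mid]=5<6: swap nums[0],nums[1]; lo=1,mid=2 → [5, 6, 11, 12, 8, 10]
nums[mid]=11>6: swap nums[2],nums[3]; hi=2 → [5, 6, 12, 11, 8, 10]
nums[mid]=12>6: swap nums[2],nums[2]; hi=1 → [5, 6, 12, 11, 8, 10]
end: lo=1, hi=1; nums = [5, 6, 12, 11, 8, 10]

(1, 1)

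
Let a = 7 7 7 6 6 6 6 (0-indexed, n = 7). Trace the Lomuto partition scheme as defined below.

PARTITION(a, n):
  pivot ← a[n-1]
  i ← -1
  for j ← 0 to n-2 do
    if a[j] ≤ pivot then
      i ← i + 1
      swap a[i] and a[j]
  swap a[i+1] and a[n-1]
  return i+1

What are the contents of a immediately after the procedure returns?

6 6 6 6 7 7 7

pivot = a[6] = 6; i = -1
j=0: a[0]=7 > 6 → no swap
j=1: a[1]=7 > 6 → no swap
j=2: a[2]=7 > 6 → no swap
j=3: a[3]=6 ≤ 6 → i=0, swap a[0],a[3] → 6 7 7 7 6 6 6
j=4: a[4]=6 ≤ 6 → i=1, swap a[1],a[4] → 6 6 7 7 7 6 6
j=5: a[5]=6 ≤ 6 → i=2, swap a[2],a[5] → 6 6 6 7 7 7 6
final swap a[3],a[6] → 6 6 6 6 7 7 7; return 3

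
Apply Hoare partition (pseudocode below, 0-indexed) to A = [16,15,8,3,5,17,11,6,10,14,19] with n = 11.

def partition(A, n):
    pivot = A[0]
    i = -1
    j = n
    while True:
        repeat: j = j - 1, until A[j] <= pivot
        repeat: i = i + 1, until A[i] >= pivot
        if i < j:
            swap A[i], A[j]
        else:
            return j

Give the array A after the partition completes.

pivot = A[0] = 16; i = -1, j = 11
j→9 (A[9]=14≤16), i→0 (A[0]=16≥16); i<j, swap → [14,15,8,3,5,17,11,6,10,16,19]
j→8 (A[8]=10≤16), i→5 (A[5]=17≥16); i<j, swap → [14,15,8,3,5,10,11,6,17,16,19]
j→7, i→8; i≥j, return j=7. A = [14,15,8,3,5,10,11,6,17,16,19]

[14,15,8,3,5,10,11,6,17,16,19]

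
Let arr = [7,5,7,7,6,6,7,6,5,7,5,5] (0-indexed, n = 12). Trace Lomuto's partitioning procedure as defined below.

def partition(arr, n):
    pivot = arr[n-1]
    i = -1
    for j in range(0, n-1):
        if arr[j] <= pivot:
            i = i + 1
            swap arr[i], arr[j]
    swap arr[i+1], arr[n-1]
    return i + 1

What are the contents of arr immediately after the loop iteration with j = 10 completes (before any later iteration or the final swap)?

pivot=5, i=-1
j=0: 7>5, skip
j=1: 5≤5, i=0, swap(0,1) ⇒ [5,7,7,7,6,6,7,6,5,7,5,5]
j=2: 7>5, skip
j=3: 7>5, skip
j=4: 6>5, skip
j=5: 6>5, skip
j=6: 7>5, skip
j=7: 6>5, skip
j=8: 5≤5, i=1, swap(1,8) ⇒ [5,5,7,7,6,6,7,6,7,7,5,5]
j=9: 7>5, skip
j=10: 5≤5, i=2, swap(2,10) ⇒ [5,5,5,7,6,6,7,6,7,7,7,5]
(after j=10) arr = [5,5,5,7,6,6,7,6,7,7,7,5]

[5,5,5,7,6,6,7,6,7,7,7,5]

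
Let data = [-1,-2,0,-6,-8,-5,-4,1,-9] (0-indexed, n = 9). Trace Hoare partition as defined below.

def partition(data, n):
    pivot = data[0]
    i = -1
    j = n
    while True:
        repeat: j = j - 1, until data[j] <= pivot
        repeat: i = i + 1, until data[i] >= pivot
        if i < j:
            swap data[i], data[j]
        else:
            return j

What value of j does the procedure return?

5

pivot = data[0] = -1; i = -1, j = 9
j→8 (data[8]=-9≤-1), i→0 (data[0]=-1≥-1); i<j, swap → [-9,-2,0,-6,-8,-5,-4,1,-1]
j→6 (data[6]=-4≤-1), i→2 (data[2]=0≥-1); i<j, swap → [-9,-2,-4,-6,-8,-5,0,1,-1]
j→5, i→6; i≥j, return j=5. data = [-9,-2,-4,-6,-8,-5,0,1,-1]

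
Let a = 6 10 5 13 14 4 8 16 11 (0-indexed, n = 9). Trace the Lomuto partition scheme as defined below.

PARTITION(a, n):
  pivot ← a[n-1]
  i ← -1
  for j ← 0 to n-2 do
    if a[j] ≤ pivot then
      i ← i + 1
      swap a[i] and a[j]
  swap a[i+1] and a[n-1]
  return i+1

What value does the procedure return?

pivot = a[8] = 11; i = -1
j=0: a[0]=6 ≤ 11 → i=0, swap a[0],a[0] (no change) → 6 10 5 13 14 4 8 16 11
j=1: a[1]=10 ≤ 11 → i=1, swap a[1],a[1] (no change) → 6 10 5 13 14 4 8 16 11
j=2: a[2]=5 ≤ 11 → i=2, swap a[2],a[2] (no change) → 6 10 5 13 14 4 8 16 11
j=3: a[3]=13 > 11 → no swap
j=4: a[4]=14 > 11 → no swap
j=5: a[5]=4 ≤ 11 → i=3, swap a[3],a[5] → 6 10 5 4 14 13 8 16 11
j=6: a[6]=8 ≤ 11 → i=4, swap a[4],a[6] → 6 10 5 4 8 13 14 16 11
j=7: a[7]=16 > 11 → no swap
final swap a[5],a[8] → 6 10 5 4 8 11 14 16 13; return 5

5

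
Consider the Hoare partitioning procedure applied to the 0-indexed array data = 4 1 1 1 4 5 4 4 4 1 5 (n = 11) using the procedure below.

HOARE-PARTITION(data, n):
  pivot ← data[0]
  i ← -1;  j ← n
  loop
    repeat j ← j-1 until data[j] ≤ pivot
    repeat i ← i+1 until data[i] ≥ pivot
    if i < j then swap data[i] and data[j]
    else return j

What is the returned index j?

pivot = data[0] = 4; i = -1, j = 11
j→9 (data[9]=1≤4), i→0 (data[0]=4≥4); i<j, swap → 1 1 1 1 4 5 4 4 4 4 5
j→8 (data[8]=4≤4), i→4 (data[4]=4≥4); i<j, swap → 1 1 1 1 4 5 4 4 4 4 5
j→7 (data[7]=4≤4), i→5 (data[5]=5≥4); i<j, swap → 1 1 1 1 4 4 4 5 4 4 5
j→6, i→6; i≥j, return j=6. data = 1 1 1 1 4 4 4 5 4 4 5

6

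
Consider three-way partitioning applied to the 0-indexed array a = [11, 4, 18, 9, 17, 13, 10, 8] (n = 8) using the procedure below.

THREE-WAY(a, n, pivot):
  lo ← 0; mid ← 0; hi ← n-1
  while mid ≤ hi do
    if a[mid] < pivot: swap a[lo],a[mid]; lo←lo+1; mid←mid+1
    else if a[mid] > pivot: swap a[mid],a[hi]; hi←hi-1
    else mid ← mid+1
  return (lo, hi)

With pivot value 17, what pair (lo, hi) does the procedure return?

(6, 6)

lo=0 mid=0 hi=7
11<17: swap(0,0), lo=1 mid=1 ⇒ [11, 4, 18, 9, 17, 13, 10, 8]
4<17: swap(1,1), lo=2 mid=2 ⇒ [11, 4, 18, 9, 17, 13, 10, 8]
18>17: swap(2,7), hi=6 ⇒ [11, 4, 8, 9, 17, 13, 10, 18]
8<17: swap(2,2), lo=3 mid=3 ⇒ [11, 4, 8, 9, 17, 13, 10, 18]
9<17: swap(3,3), lo=4 mid=4 ⇒ [11, 4, 8, 9, 17, 13, 10, 18]
17=17: mid=5
13<17: swap(4,5), lo=5 mid=6 ⇒ [11, 4, 8, 9, 13, 17, 10, 18]
10<17: swap(5,6), lo=6 mid=7 ⇒ [11, 4, 8, 9, 13, 10, 17, 18]
done. lo=6 hi=6; a=[11, 4, 8, 9, 13, 10, 17, 18]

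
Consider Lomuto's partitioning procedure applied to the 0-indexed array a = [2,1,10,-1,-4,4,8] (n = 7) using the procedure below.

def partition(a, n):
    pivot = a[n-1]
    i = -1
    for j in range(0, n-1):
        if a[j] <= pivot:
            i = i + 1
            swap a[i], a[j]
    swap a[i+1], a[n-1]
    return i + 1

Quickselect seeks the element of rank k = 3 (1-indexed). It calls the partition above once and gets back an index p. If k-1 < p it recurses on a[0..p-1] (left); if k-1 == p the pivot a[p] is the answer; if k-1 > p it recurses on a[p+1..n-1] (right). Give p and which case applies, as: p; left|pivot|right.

pivot=8, i=-1
j=0: 2≤8, i=0, swap(0,0) ⇒ [2,1,10,-1,-4,4,8]
j=1: 1≤8, i=1, swap(1,1) ⇒ [2,1,10,-1,-4,4,8]
j=2: 10>8, skip
j=3: -1≤8, i=2, swap(2,3) ⇒ [2,1,-1,10,-4,4,8]
j=4: -4≤8, i=3, swap(3,4) ⇒ [2,1,-1,-4,10,4,8]
j=5: 4≤8, i=4, swap(4,5) ⇒ [2,1,-1,-4,4,10,8]
swap(5,6) ⇒ [2,1,-1,-4,4,8,10]; return 5
p = 5; k-1 = 2 < 5 ⇒ left

5; left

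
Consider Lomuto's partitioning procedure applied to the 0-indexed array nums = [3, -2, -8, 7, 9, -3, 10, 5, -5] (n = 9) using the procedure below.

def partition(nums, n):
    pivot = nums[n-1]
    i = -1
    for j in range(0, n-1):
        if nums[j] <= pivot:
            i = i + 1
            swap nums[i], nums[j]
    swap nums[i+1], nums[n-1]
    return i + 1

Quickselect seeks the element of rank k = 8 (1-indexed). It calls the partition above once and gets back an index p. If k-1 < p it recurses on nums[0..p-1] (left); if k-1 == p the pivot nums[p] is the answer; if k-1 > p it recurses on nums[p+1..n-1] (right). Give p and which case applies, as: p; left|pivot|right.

1; right

pivot = nums[8] = -5; i = -1
j=0: nums[0]=3 > -5 → no swap
j=1: nums[1]=-2 > -5 → no swap
j=2: nums[2]=-8 ≤ -5 → i=0, swap nums[0],nums[2] → [-8, -2, 3, 7, 9, -3, 10, 5, -5]
j=3: nums[3]=7 > -5 → no swap
j=4: nums[4]=9 > -5 → no swap
j=5: nums[5]=-3 > -5 → no swap
j=6: nums[6]=10 > -5 → no swap
j=7: nums[7]=5 > -5 → no swap
final swap nums[1],nums[8] → [-8, -5, 3, 7, 9, -3, 10, 5, -2]; return 1
p = 1; k-1 = 7 > 1 ⇒ right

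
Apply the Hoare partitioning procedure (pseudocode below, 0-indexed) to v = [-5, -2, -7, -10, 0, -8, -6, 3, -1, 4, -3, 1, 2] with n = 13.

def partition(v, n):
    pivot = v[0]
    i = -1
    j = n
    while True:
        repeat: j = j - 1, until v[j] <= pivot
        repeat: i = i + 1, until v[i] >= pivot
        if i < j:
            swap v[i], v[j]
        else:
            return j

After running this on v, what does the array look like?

pivot = v[0] = -5; i = -1, j = 13
j→6 (v[6]=-6≤-5), i→0 (v[0]=-5≥-5); i<j, swap → [-6, -2, -7, -10, 0, -8, -5, 3, -1, 4, -3, 1, 2]
j→5 (v[5]=-8≤-5), i→1 (v[1]=-2≥-5); i<j, swap → [-6, -8, -7, -10, 0, -2, -5, 3, -1, 4, -3, 1, 2]
j→3, i→4; i≥j, return j=3. v = [-6, -8, -7, -10, 0, -2, -5, 3, -1, 4, -3, 1, 2]

[-6, -8, -7, -10, 0, -2, -5, 3, -1, 4, -3, 1, 2]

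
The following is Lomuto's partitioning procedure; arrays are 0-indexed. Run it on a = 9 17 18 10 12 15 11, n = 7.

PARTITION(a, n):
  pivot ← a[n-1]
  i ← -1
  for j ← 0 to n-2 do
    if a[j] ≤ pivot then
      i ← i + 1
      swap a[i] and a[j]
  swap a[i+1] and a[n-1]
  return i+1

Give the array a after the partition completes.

9 10 11 17 12 15 18

pivot = a[6] = 11; i = -1
j=0: a[0]=9 ≤ 11 → i=0, swap a[0],a[0] (no change) → 9 17 18 10 12 15 11
j=1: a[1]=17 > 11 → no swap
j=2: a[2]=18 > 11 → no swap
j=3: a[3]=10 ≤ 11 → i=1, swap a[1],a[3] → 9 10 18 17 12 15 11
j=4: a[4]=12 > 11 → no swap
j=5: a[5]=15 > 11 → no swap
final swap a[2],a[6] → 9 10 11 17 12 15 18; return 2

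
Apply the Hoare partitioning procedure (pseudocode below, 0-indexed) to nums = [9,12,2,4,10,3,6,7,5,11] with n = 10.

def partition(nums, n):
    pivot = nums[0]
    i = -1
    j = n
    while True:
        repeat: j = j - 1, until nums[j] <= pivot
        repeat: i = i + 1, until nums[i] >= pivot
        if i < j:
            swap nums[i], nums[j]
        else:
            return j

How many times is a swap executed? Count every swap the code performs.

pivot = nums[0] = 9; i = -1, j = 10
j→8 (nums[8]=5≤9), i→0 (nums[0]=9≥9); i<j, swap → [5,12,2,4,10,3,6,7,9,11]
j→7 (nums[7]=7≤9), i→1 (nums[1]=12≥9); i<j, swap → [5,7,2,4,10,3,6,12,9,11]
j→6 (nums[6]=6≤9), i→4 (nums[4]=10≥9); i<j, swap → [5,7,2,4,6,3,10,12,9,11]
j→5, i→6; i≥j, return j=5. nums = [5,7,2,4,6,3,10,12,9,11]

3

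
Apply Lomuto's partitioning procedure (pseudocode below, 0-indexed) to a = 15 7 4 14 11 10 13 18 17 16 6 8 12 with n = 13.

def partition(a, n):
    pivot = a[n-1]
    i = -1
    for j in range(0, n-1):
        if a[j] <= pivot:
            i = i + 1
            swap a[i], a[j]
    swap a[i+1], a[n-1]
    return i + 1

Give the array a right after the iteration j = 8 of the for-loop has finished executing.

pivot = a[12] = 12; i = -1
j=0: a[0]=15 > 12 → no swap
j=1: a[1]=7 ≤ 12 → i=0, swap a[0],a[1] → 7 15 4 14 11 10 13 18 17 16 6 8 12
j=2: a[2]=4 ≤ 12 → i=1, swap a[1],a[2] → 7 4 15 14 11 10 13 18 17 16 6 8 12
j=3: a[3]=14 > 12 → no swap
j=4: a[4]=11 ≤ 12 → i=2, swap a[2],a[4] → 7 4 11 14 15 10 13 18 17 16 6 8 12
j=5: a[5]=10 ≤ 12 → i=3, swap a[3],a[5] → 7 4 11 10 15 14 13 18 17 16 6 8 12
j=6: a[6]=13 > 12 → no swap
j=7: a[7]=18 > 12 → no swap
j=8: a[8]=17 > 12 → no swap
(after j=8) a = 7 4 11 10 15 14 13 18 17 16 6 8 12

7 4 11 10 15 14 13 18 17 16 6 8 12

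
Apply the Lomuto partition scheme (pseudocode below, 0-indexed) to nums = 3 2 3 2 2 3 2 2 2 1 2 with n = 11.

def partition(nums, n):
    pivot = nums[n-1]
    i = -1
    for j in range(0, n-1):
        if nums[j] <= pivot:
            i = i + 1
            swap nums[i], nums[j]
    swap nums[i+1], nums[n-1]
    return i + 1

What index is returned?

7

pivot = nums[10] = 2; i = -1
j=0: nums[0]=3 > 2 → no swap
j=1: nums[1]=2 ≤ 2 → i=0, swap nums[0],nums[1] → 2 3 3 2 2 3 2 2 2 1 2
j=2: nums[2]=3 > 2 → no swap
j=3: nums[3]=2 ≤ 2 → i=1, swap nums[1],nums[3] → 2 2 3 3 2 3 2 2 2 1 2
j=4: nums[4]=2 ≤ 2 → i=2, swap nums[2],nums[4] → 2 2 2 3 3 3 2 2 2 1 2
j=5: nums[5]=3 > 2 → no swap
j=6: nums[6]=2 ≤ 2 → i=3, swap nums[3],nums[6] → 2 2 2 2 3 3 3 2 2 1 2
j=7: nums[7]=2 ≤ 2 → i=4, swap nums[4],nums[7] → 2 2 2 2 2 3 3 3 2 1 2
j=8: nums[8]=2 ≤ 2 → i=5, swap nums[5],nums[8] → 2 2 2 2 2 2 3 3 3 1 2
j=9: nums[9]=1 ≤ 2 → i=6, swap nums[6],nums[9] → 2 2 2 2 2 2 1 3 3 3 2
final swap nums[7],nums[10] → 2 2 2 2 2 2 1 2 3 3 3; return 7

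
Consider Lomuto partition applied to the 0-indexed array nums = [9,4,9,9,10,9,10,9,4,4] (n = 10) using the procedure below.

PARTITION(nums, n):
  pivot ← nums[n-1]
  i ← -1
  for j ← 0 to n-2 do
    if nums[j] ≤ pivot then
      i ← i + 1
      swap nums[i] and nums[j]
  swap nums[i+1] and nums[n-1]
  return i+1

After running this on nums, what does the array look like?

[4,4,4,9,10,9,10,9,9,9]

pivot=4, i=-1
j=0: 9>4, skip
j=1: 4≤4, i=0, swap(0,1) ⇒ [4,9,9,9,10,9,10,9,4,4]
j=2: 9>4, skip
j=3: 9>4, skip
j=4: 10>4, skip
j=5: 9>4, skip
j=6: 10>4, skip
j=7: 9>4, skip
j=8: 4≤4, i=1, swap(1,8) ⇒ [4,4,9,9,10,9,10,9,9,4]
swap(2,9) ⇒ [4,4,4,9,10,9,10,9,9,9]; return 2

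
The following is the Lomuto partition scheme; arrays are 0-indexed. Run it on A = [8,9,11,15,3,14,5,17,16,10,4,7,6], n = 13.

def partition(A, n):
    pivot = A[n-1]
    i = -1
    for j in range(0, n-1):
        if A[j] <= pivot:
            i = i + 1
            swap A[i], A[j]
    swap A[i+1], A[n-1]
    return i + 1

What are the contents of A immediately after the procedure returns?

[3,5,4,6,8,14,9,17,16,10,11,7,15]

pivot = A[12] = 6; i = -1
j=0: A[0]=8 > 6 → no swap
j=1: A[1]=9 > 6 → no swap
j=2: A[2]=11 > 6 → no swap
j=3: A[3]=15 > 6 → no swap
j=4: A[4]=3 ≤ 6 → i=0, swap A[0],A[4] → [3,9,11,15,8,14,5,17,16,10,4,7,6]
j=5: A[5]=14 > 6 → no swap
j=6: A[6]=5 ≤ 6 → i=1, swap A[1],A[6] → [3,5,11,15,8,14,9,17,16,10,4,7,6]
j=7: A[7]=17 > 6 → no swap
j=8: A[8]=16 > 6 → no swap
j=9: A[9]=10 > 6 → no swap
j=10: A[10]=4 ≤ 6 → i=2, swap A[2],A[10] → [3,5,4,15,8,14,9,17,16,10,11,7,6]
j=11: A[11]=7 > 6 → no swap
final swap A[3],A[12] → [3,5,4,6,8,14,9,17,16,10,11,7,15]; return 3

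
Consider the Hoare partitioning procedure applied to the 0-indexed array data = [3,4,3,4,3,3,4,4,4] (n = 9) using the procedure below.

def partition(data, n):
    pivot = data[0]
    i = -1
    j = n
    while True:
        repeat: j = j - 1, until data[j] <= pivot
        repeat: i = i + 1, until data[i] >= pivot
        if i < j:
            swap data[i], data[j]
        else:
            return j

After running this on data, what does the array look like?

[3,3,3,4,4,3,4,4,4]

pivot=3
j stops at 5 (3), i stops at 0 (3); swap ⇒ [3,4,3,4,3,3,4,4,4]
j stops at 4 (3), i stops at 1 (4); swap ⇒ [3,3,3,4,4,3,4,4,4]
j stops at 2, i stops at 2; i≥j ⇒ return 2. data=[3,3,3,4,4,3,4,4,4]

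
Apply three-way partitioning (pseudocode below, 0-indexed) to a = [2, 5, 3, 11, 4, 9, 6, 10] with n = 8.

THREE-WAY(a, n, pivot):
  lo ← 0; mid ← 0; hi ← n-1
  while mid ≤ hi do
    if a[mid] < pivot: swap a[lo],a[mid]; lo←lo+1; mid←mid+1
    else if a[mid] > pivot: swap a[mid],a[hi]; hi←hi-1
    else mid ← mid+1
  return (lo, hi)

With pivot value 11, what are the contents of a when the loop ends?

[2, 5, 3, 4, 9, 6, 10, 11]

pivot = 11; lo=0, mid=0, hi=7
a[mid]=2<11: swap a[0],a[0]; lo=1,mid=1 → [2, 5, 3, 11, 4, 9, 6, 10]
a[mid]=5<11: swap a[1],a[1]; lo=2,mid=2 → [2, 5, 3, 11, 4, 9, 6, 10]
a[mid]=3<11: swap a[2],a[2]; lo=3,mid=3 → [2, 5, 3, 11, 4, 9, 6, 10]
a[mid]=11=11: mid=4
a[mid]=4<11: swap a[3],a[4]; lo=4,mid=5 → [2, 5, 3, 4, 11, 9, 6, 10]
a[mid]=9<11: swap a[4],a[5]; lo=5,mid=6 → [2, 5, 3, 4, 9, 11, 6, 10]
a[mid]=6<11: swap a[5],a[6]; lo=6,mid=7 → [2, 5, 3, 4, 9, 6, 11, 10]
a[mid]=10<11: swap a[6],a[7]; lo=7,mid=8 → [2, 5, 3, 4, 9, 6, 10, 11]
end: lo=7, hi=7; a = [2, 5, 3, 4, 9, 6, 10, 11]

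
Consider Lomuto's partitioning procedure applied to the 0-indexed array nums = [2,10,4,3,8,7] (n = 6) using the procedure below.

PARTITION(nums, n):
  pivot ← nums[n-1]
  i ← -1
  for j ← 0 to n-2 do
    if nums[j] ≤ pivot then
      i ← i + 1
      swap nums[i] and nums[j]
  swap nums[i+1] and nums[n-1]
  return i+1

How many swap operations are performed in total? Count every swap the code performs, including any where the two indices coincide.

4

pivot = nums[5] = 7; i = -1
j=0: nums[0]=2 ≤ 7 → i=0, swap nums[0],nums[0] (no change) → [2,10,4,3,8,7]
j=1: nums[1]=10 > 7 → no swap
j=2: nums[2]=4 ≤ 7 → i=1, swap nums[1],nums[2] → [2,4,10,3,8,7]
j=3: nums[3]=3 ≤ 7 → i=2, swap nums[2],nums[3] → [2,4,3,10,8,7]
j=4: nums[4]=8 > 7 → no swap
final swap nums[3],nums[5] → [2,4,3,7,8,10]; return 3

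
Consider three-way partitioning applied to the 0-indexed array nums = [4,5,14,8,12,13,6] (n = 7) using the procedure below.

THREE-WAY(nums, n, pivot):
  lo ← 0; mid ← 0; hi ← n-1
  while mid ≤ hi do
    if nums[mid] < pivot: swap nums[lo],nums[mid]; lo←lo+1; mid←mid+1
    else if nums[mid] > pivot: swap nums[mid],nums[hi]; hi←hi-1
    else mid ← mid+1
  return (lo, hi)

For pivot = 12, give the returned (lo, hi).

pivot = 12; lo=0, mid=0, hi=6
nums[mid]=4<12: swap nums[0],nums[0]; lo=1,mid=1 → [4,5,14,8,12,13,6]
nums[mid]=5<12: swap nums[1],nums[1]; lo=2,mid=2 → [4,5,14,8,12,13,6]
nums[mid]=14>12: swap nums[2],nums[6]; hi=5 → [4,5,6,8,12,13,14]
nums[mid]=6<12: swap nums[2],nums[2]; lo=3,mid=3 → [4,5,6,8,12,13,14]
nums[mid]=8<12: swap nums[3],nums[3]; lo=4,mid=4 → [4,5,6,8,12,13,14]
nums[mid]=12=12: mid=5
nums[mid]=13>12: swap nums[5],nums[5]; hi=4 → [4,5,6,8,12,13,14]
end: lo=4, hi=4; nums = [4,5,6,8,12,13,14]

(4, 4)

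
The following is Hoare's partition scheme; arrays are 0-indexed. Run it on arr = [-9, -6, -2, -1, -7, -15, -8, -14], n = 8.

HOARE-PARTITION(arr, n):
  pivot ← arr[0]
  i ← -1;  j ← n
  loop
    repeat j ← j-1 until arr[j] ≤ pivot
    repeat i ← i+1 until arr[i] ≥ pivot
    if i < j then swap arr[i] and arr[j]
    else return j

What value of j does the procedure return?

1

pivot = arr[0] = -9; i = -1, j = 8
j→7 (arr[7]=-14≤-9), i→0 (arr[0]=-9≥-9); i<j, swap → [-14, -6, -2, -1, -7, -15, -8, -9]
j→5 (arr[5]=-15≤-9), i→1 (arr[1]=-6≥-9); i<j, swap → [-14, -15, -2, -1, -7, -6, -8, -9]
j→1, i→2; i≥j, return j=1. arr = [-14, -15, -2, -1, -7, -6, -8, -9]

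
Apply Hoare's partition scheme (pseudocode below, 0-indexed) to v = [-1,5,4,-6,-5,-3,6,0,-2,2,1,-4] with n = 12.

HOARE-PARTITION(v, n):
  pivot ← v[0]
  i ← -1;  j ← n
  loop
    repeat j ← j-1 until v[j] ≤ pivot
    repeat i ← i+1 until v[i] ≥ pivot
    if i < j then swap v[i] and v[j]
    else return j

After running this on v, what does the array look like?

[-4,-2,-3,-6,-5,4,6,0,5,2,1,-1]

pivot=-1
j stops at 11 (-4), i stops at 0 (-1); swap ⇒ [-4,5,4,-6,-5,-3,6,0,-2,2,1,-1]
j stops at 8 (-2), i stops at 1 (5); swap ⇒ [-4,-2,4,-6,-5,-3,6,0,5,2,1,-1]
j stops at 5 (-3), i stops at 2 (4); swap ⇒ [-4,-2,-3,-6,-5,4,6,0,5,2,1,-1]
j stops at 4, i stops at 5; i≥j ⇒ return 4. v=[-4,-2,-3,-6,-5,4,6,0,5,2,1,-1]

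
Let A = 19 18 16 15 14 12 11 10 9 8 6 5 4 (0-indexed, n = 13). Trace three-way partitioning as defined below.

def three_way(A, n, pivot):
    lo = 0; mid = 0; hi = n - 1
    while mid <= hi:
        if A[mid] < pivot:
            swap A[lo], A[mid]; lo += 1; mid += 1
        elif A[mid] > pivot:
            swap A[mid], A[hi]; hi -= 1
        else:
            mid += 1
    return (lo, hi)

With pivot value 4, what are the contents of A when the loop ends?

lo=0 mid=0 hi=12
19>4: swap(0,12), hi=11 ⇒ 4 18 16 15 14 12 11 10 9 8 6 5 19
4=4: mid=1
18>4: swap(1,11), hi=10 ⇒ 4 5 16 15 14 12 11 10 9 8 6 18 19
5>4: swap(1,10), hi=9 ⇒ 4 6 16 15 14 12 11 10 9 8 5 18 19
6>4: swap(1,9), hi=8 ⇒ 4 8 16 15 14 12 11 10 9 6 5 18 19
8>4: swap(1,8), hi=7 ⇒ 4 9 16 15 14 12 11 10 8 6 5 18 19
9>4: swap(1,7), hi=6 ⇒ 4 10 16 15 14 12 11 9 8 6 5 18 19
10>4: swap(1,6), hi=5 ⇒ 4 11 16 15 14 12 10 9 8 6 5 18 19
11>4: swap(1,5), hi=4 ⇒ 4 12 16 15 14 11 10 9 8 6 5 18 19
12>4: swap(1,4), hi=3 ⇒ 4 14 16 15 12 11 10 9 8 6 5 18 19
14>4: swap(1,3), hi=2 ⇒ 4 15 16 14 12 11 10 9 8 6 5 18 19
15>4: swap(1,2), hi=1 ⇒ 4 16 15 14 12 11 10 9 8 6 5 18 19
16>4: swap(1,1), hi=0 ⇒ 4 16 15 14 12 11 10 9 8 6 5 18 19
done. lo=0 hi=0; A=4 16 15 14 12 11 10 9 8 6 5 18 19

4 16 15 14 12 11 10 9 8 6 5 18 19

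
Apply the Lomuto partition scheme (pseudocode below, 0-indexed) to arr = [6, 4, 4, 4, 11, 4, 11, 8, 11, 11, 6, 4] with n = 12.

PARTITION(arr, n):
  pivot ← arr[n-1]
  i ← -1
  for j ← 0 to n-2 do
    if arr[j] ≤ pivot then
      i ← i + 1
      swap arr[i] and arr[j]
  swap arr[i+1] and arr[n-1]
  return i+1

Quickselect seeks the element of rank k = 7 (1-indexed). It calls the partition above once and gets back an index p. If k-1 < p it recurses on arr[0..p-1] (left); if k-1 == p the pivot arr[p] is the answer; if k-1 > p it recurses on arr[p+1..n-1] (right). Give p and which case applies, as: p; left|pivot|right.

pivot = arr[11] = 4; i = -1
j=0: arr[0]=6 > 4 → no swap
j=1: arr[1]=4 ≤ 4 → i=0, swap arr[0],arr[1] → [4, 6, 4, 4, 11, 4, 11, 8, 11, 11, 6, 4]
j=2: arr[2]=4 ≤ 4 → i=1, swap arr[1],arr[2] → [4, 4, 6, 4, 11, 4, 11, 8, 11, 11, 6, 4]
j=3: arr[3]=4 ≤ 4 → i=2, swap arr[2],arr[3] → [4, 4, 4, 6, 11, 4, 11, 8, 11, 11, 6, 4]
j=4: arr[4]=11 > 4 → no swap
j=5: arr[5]=4 ≤ 4 → i=3, swap arr[3],arr[5] → [4, 4, 4, 4, 11, 6, 11, 8, 11, 11, 6, 4]
j=6: arr[6]=11 > 4 → no swap
j=7: arr[7]=8 > 4 → no swap
j=8: arr[8]=11 > 4 → no swap
j=9: arr[9]=11 > 4 → no swap
j=10: arr[10]=6 > 4 → no swap
final swap arr[4],arr[11] → [4, 4, 4, 4, 4, 6, 11, 8, 11, 11, 6, 11]; return 4
p = 4; k-1 = 6 > 4 ⇒ right

4; right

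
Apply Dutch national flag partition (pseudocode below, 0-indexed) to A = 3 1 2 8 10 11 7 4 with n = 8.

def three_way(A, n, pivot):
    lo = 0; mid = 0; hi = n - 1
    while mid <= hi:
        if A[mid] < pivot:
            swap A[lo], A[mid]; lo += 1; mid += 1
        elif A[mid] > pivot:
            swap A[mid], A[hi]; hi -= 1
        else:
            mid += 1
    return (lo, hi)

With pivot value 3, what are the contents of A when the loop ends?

lo=0 mid=0 hi=7
3=3: mid=1
1<3: swap(0,1), lo=1 mid=2 ⇒ 1 3 2 8 10 11 7 4
2<3: swap(1,2), lo=2 mid=3 ⇒ 1 2 3 8 10 11 7 4
8>3: swap(3,7), hi=6 ⇒ 1 2 3 4 10 11 7 8
4>3: swap(3,6), hi=5 ⇒ 1 2 3 7 10 11 4 8
7>3: swap(3,5), hi=4 ⇒ 1 2 3 11 10 7 4 8
11>3: swap(3,4), hi=3 ⇒ 1 2 3 10 11 7 4 8
10>3: swap(3,3), hi=2 ⇒ 1 2 3 10 11 7 4 8
done. lo=2 hi=2; A=1 2 3 10 11 7 4 8

1 2 3 10 11 7 4 8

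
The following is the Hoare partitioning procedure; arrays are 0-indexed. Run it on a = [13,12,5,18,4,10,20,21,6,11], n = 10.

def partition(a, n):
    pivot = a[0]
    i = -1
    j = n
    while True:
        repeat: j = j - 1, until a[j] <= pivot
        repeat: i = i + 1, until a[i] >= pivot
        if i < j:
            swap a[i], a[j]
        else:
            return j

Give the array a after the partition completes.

pivot=13
j stops at 9 (11), i stops at 0 (13); swap ⇒ [11,12,5,18,4,10,20,21,6,13]
j stops at 8 (6), i stops at 3 (18); swap ⇒ [11,12,5,6,4,10,20,21,18,13]
j stops at 5, i stops at 6; i≥j ⇒ return 5. a=[11,12,5,6,4,10,20,21,18,13]

[11,12,5,6,4,10,20,21,18,13]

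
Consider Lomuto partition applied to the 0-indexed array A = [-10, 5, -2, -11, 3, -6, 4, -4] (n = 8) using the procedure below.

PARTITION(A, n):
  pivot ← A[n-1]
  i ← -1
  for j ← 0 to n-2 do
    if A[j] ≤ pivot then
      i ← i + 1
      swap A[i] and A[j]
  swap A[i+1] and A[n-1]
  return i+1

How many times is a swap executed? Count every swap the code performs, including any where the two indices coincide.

pivot = A[7] = -4; i = -1
j=0: A[0]=-10 ≤ -4 → i=0, swap A[0],A[0] (no change) → [-10, 5, -2, -11, 3, -6, 4, -4]
j=1: A[1]=5 > -4 → no swap
j=2: A[2]=-2 > -4 → no swap
j=3: A[3]=-11 ≤ -4 → i=1, swap A[1],A[3] → [-10, -11, -2, 5, 3, -6, 4, -4]
j=4: A[4]=3 > -4 → no swap
j=5: A[5]=-6 ≤ -4 → i=2, swap A[2],A[5] → [-10, -11, -6, 5, 3, -2, 4, -4]
j=6: A[6]=4 > -4 → no swap
final swap A[3],A[7] → [-10, -11, -6, -4, 3, -2, 4, 5]; return 3

4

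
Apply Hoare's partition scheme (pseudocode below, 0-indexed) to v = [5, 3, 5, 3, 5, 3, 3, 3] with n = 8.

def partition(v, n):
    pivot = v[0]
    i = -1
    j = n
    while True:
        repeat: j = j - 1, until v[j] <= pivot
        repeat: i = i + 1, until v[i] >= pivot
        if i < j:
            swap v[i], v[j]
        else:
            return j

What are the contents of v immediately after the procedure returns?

[3, 3, 3, 3, 3, 5, 5, 5]

pivot = v[0] = 5; i = -1, j = 8
j→7 (v[7]=3≤5), i→0 (v[0]=5≥5); i<j, swap → [3, 3, 5, 3, 5, 3, 3, 5]
j→6 (v[6]=3≤5), i→2 (v[2]=5≥5); i<j, swap → [3, 3, 3, 3, 5, 3, 5, 5]
j→5 (v[5]=3≤5), i→4 (v[4]=5≥5); i<j, swap → [3, 3, 3, 3, 3, 5, 5, 5]
j→4, i→5; i≥j, return j=4. v = [3, 3, 3, 3, 3, 5, 5, 5]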